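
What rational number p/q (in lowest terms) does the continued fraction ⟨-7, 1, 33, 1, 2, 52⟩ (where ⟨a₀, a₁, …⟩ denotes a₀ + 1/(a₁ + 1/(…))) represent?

Starting at the tail and folding back:
Start with 52.
2 + 1/(52/1) = 2 + 1/52 = 105/52
1 + 1/(105/52) = 1 + 52/105 = 157/105
33 + 1/(157/105) = 33 + 105/157 = 5286/157
1 + 1/(5286/157) = 1 + 157/5286 = 5443/5286
-7 + 1/(5443/5286) = -7 + 5286/5443 = -32815/5443

-32815/5443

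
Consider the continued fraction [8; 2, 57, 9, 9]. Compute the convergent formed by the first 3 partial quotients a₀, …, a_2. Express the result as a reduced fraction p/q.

a_0 = 8: 8/1
a_1 = 2: 17/2
a_2 = 57: 977/115

977/115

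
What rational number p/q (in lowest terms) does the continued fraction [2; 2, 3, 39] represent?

Start with 39.
3 + 1/(39/1) = 3 + 1/39 = 118/39
2 + 1/(118/39) = 2 + 39/118 = 275/118
2 + 1/(275/118) = 2 + 118/275 = 668/275

668/275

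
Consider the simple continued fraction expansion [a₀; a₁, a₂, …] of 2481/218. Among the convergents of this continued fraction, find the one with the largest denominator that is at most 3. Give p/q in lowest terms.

34/3

List convergents until the denominator exceeds the bound:
a_0 = 11: 11/1  (≤ bound)
a_1 = 2: 23/2  (≤ bound)
a_2 = 1: 34/3  (≤ bound)
a_3 = 1: 57/5  (> 3, stop)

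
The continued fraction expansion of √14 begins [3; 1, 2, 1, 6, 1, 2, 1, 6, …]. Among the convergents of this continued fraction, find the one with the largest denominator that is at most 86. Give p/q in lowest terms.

a_0 = 3: 3/1  (≤ bound)
a_1 = 1: 4/1  (≤ bound)
a_2 = 2: 11/3  (≤ bound)
a_3 = 1: 15/4  (≤ bound)
a_4 = 6: 101/27  (≤ bound)
a_5 = 1: 116/31  (≤ bound)
a_6 = 2: 333/89  (> 86, stop)

116/31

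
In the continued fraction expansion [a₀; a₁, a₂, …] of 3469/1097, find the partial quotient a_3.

7

Apply division with remainder until the remainder is 0:
3469 = 3·1097 + 178, so a_0 = 3
1097 = 6·178 + 29, so a_1 = 6
178 = 6·29 + 4, so a_2 = 6
29 = 7·4 + 1, so a_3 = 7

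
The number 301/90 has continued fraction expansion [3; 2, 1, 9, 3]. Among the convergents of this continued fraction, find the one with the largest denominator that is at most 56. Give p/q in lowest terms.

List convergents until the denominator exceeds the bound:
a_0 = 3: 3/1  (≤ bound)
a_1 = 2: 7/2  (≤ bound)
a_2 = 1: 10/3  (≤ bound)
a_3 = 9: 97/29  (≤ bound)
a_4 = 3: 301/90  (> 56, stop)

97/29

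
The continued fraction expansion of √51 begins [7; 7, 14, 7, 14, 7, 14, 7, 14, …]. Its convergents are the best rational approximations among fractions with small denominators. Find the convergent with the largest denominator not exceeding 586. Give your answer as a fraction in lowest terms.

707/99

List convergents until the denominator exceeds the bound:
a_0 = 7: 7/1  (≤ bound)
a_1 = 7: 50/7  (≤ bound)
a_2 = 14: 707/99  (≤ bound)
a_3 = 7: 4999/700  (> 586, stop)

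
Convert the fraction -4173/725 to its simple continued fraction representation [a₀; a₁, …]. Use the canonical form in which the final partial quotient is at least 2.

Apply division with remainder until the remainder is 0:
⌊-4173/725⌋ = -6, remainder 177
⌊725/177⌋ = 4, remainder 17
⌊177/17⌋ = 10, remainder 7
⌊17/7⌋ = 2, remainder 3
⌊7/3⌋ = 2, remainder 1
⌊3/1⌋ = 3, remainder 0

[-6; 4, 10, 2, 2, 3]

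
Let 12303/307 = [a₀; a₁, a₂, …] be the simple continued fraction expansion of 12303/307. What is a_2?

2

12303 ÷ 307 → quotient 40, remainder 23
307 ÷ 23 → quotient 13, remainder 8
23 ÷ 8 → quotient 2, remainder 7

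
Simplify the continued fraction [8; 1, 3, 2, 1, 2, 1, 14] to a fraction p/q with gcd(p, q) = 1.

6201/707

a_0 = 8: 8/1
a_1 = 1: 9/1
a_2 = 3: 35/4
a_3 = 2: 79/9
a_4 = 1: 114/13
a_5 = 2: 307/35
a_6 = 1: 421/48
a_7 = 14: 6201/707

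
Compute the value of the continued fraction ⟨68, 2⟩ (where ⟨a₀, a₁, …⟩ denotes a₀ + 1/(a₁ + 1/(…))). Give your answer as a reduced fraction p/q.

a_0 = 68: 68/1
a_1 = 2: 137/2

137/2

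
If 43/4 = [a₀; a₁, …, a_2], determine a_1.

43 ÷ 4 → quotient 10, remainder 3
4 ÷ 3 → quotient 1, remainder 1

1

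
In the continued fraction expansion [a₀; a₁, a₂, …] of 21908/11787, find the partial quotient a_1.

1

21908 ÷ 11787 → quotient 1, remainder 10121
11787 ÷ 10121 → quotient 1, remainder 1666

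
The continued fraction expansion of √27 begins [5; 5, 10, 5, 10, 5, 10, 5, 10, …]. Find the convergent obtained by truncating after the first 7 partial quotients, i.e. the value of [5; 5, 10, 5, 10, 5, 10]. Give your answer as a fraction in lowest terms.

a_0 = 5: 5/1
a_1 = 5: 26/5
a_2 = 10: 265/51
a_3 = 5: 1351/260
a_4 = 10: 13775/2651
a_5 = 5: 70226/13515
a_6 = 10: 716035/137801

716035/137801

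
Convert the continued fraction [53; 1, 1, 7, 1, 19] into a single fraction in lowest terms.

18093/338

a_0 = 53: 53/1
a_1 = 1: 54/1
a_2 = 1: 107/2
a_3 = 7: 803/15
a_4 = 1: 910/17
a_5 = 19: 18093/338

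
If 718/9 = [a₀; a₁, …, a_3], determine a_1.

718 = 79·9 + 7, so a_0 = 79
9 = 1·7 + 2, so a_1 = 1

1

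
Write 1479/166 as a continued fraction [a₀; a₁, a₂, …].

[8; 1, 10, 15]

1479 ÷ 166 → quotient 8, remainder 151
166 ÷ 151 → quotient 1, remainder 15
151 ÷ 15 → quotient 10, remainder 1
15 ÷ 1 → quotient 15, remainder 0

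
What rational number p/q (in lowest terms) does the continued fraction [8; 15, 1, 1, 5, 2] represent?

Use the convergent recurrence hₖ = aₖ·hₖ₋₁ + hₖ₋₂ (and likewise for the denominators kₖ):
a_0 = 8: 8/1
a_1 = 15: 121/15
a_2 = 1: 129/16
a_3 = 1: 250/31
a_4 = 5: 1379/171
a_5 = 2: 3008/373

3008/373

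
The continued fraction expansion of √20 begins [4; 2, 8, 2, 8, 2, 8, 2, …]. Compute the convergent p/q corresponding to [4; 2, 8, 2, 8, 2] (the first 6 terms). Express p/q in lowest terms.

2889/646

Compute successive convergents:
a_0 = 4: 4/1
a_1 = 2: 9/2
a_2 = 8: 76/17
a_3 = 2: 161/36
a_4 = 8: 1364/305
a_5 = 2: 2889/646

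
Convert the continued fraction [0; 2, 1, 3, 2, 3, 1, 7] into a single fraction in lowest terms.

311/863

a_0 = 0: 0/1
a_1 = 2: 1/2
a_2 = 1: 1/3
a_3 = 3: 4/11
a_4 = 2: 9/25
a_5 = 3: 31/86
a_6 = 1: 40/111
a_7 = 7: 311/863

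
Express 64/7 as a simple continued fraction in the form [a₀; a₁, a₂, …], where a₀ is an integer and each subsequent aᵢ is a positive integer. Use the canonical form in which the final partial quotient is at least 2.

64 ÷ 7 → quotient 9, remainder 1
7 ÷ 1 → quotient 7, remainder 0

[9; 7]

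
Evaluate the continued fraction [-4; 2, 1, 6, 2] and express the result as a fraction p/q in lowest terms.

-157/43

a_0 = -4: -4/1
a_1 = 2: -7/2
a_2 = 1: -11/3
a_3 = 6: -73/20
a_4 = 2: -157/43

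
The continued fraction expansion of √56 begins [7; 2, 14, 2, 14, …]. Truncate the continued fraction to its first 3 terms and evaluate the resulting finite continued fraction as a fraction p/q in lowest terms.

217/29

a_0 = 7: 7/1
a_1 = 2: 15/2
a_2 = 14: 217/29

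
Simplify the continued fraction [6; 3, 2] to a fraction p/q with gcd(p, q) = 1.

a_0 = 6: 6/1
a_1 = 3: 19/3
a_2 = 2: 44/7

44/7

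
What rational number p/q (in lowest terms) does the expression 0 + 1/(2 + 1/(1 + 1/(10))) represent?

a_0 = 0: 0/1
a_1 = 2: 1/2
a_2 = 1: 1/3
a_3 = 10: 11/32

11/32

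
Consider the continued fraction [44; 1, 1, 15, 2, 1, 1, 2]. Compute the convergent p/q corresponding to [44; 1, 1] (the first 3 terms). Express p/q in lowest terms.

89/2

Compute successive convergents:
a_0 = 44: 44/1
a_1 = 1: 45/1
a_2 = 1: 89/2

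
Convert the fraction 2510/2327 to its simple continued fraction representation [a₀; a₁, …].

[1; 12, 1, 2, 1, 1, 12, 2]

2510 ÷ 2327 → quotient 1, remainder 183
2327 ÷ 183 → quotient 12, remainder 131
183 ÷ 131 → quotient 1, remainder 52
131 ÷ 52 → quotient 2, remainder 27
52 ÷ 27 → quotient 1, remainder 25
27 ÷ 25 → quotient 1, remainder 2
25 ÷ 2 → quotient 12, remainder 1
2 ÷ 1 → quotient 2, remainder 0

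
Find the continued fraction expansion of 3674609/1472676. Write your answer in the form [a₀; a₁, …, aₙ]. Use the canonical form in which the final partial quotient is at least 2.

Run the Euclidean algorithm, recording each quotient:
⌊3674609/1472676⌋ = 2, remainder 729257
⌊1472676/729257⌋ = 2, remainder 14162
⌊729257/14162⌋ = 51, remainder 6995
⌊14162/6995⌋ = 2, remainder 172
⌊6995/172⌋ = 40, remainder 115
⌊172/115⌋ = 1, remainder 57
⌊115/57⌋ = 2, remainder 1
⌊57/1⌋ = 57, remainder 0

[2; 2, 51, 2, 40, 1, 2, 57]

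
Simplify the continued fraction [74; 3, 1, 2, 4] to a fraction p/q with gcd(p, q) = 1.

3565/48

Start with 4.
2 + 1/(4/1) = 2 + 1/4 = 9/4
1 + 1/(9/4) = 1 + 4/9 = 13/9
3 + 1/(13/9) = 3 + 9/13 = 48/13
74 + 1/(48/13) = 74 + 13/48 = 3565/48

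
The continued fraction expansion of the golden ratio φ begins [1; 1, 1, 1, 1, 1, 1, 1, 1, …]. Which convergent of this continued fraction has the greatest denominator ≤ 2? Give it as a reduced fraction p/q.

3/2

List convergents until the denominator exceeds the bound:
a_0 = 1: 1/1  (≤ bound)
a_1 = 1: 2/1  (≤ bound)
a_2 = 1: 3/2  (≤ bound)
a_3 = 1: 5/3  (> 2, stop)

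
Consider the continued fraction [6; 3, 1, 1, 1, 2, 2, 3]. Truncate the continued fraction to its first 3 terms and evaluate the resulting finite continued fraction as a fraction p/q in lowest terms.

25/4

Start with 1.
3 + 1/(1/1) = 3 + 1/1 = 4/1
6 + 1/(4/1) = 6 + 1/4 = 25/4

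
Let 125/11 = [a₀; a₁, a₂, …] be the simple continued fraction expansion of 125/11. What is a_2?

1

⌊125/11⌋ = 11, remainder 4
⌊11/4⌋ = 2, remainder 3
⌊4/3⌋ = 1, remainder 1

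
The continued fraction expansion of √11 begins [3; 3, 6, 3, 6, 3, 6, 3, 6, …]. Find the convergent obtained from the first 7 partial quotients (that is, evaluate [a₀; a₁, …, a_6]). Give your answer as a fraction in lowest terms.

25077/7561

a_0 = 3: 3/1
a_1 = 3: 10/3
a_2 = 6: 63/19
a_3 = 3: 199/60
a_4 = 6: 1257/379
a_5 = 3: 3970/1197
a_6 = 6: 25077/7561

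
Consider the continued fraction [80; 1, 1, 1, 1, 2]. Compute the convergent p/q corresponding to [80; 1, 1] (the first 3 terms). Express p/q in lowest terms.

Use the convergent recurrence hₖ = aₖ·hₖ₋₁ + hₖ₋₂ (and likewise for the denominators kₖ):
a_0 = 80: 80/1
a_1 = 1: 81/1
a_2 = 1: 161/2

161/2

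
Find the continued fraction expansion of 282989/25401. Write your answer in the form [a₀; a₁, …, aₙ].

282989 ÷ 25401 → quotient 11, remainder 3578
25401 ÷ 3578 → quotient 7, remainder 355
3578 ÷ 355 → quotient 10, remainder 28
355 ÷ 28 → quotient 12, remainder 19
28 ÷ 19 → quotient 1, remainder 9
19 ÷ 9 → quotient 2, remainder 1
9 ÷ 1 → quotient 9, remainder 0

[11; 7, 10, 12, 1, 2, 9]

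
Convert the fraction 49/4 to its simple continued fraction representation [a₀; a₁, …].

[12; 4]

⌊49/4⌋ = 12, remainder 1
⌊4/1⌋ = 4, remainder 0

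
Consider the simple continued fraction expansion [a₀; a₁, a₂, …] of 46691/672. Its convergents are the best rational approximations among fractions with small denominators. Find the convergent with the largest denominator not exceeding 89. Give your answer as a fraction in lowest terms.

3613/52

List convergents until the denominator exceeds the bound:
a_0 = 69: 69/1  (≤ bound)
a_1 = 2: 139/2  (≤ bound)
a_2 = 12: 1737/25  (≤ bound)
a_3 = 2: 3613/52  (≤ bound)
a_4 = 2: 8963/129  (> 89, stop)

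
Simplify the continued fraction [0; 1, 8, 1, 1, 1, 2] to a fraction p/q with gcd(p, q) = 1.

Build up convergents one term at a time:
a_0 = 0: 0/1
a_1 = 1: 1/1
a_2 = 8: 8/9
a_3 = 1: 9/10
a_4 = 1: 17/19
a_5 = 1: 26/29
a_6 = 2: 69/77

69/77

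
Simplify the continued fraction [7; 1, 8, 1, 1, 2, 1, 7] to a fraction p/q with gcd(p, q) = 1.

4082/517

a_0 = 7: 7/1
a_1 = 1: 8/1
a_2 = 8: 71/9
a_3 = 1: 79/10
a_4 = 1: 150/19
a_5 = 2: 379/48
a_6 = 1: 529/67
a_7 = 7: 4082/517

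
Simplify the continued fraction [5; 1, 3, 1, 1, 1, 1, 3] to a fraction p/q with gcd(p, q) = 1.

Start with 3.
1 + 1/(3/1) = 1 + 1/3 = 4/3
1 + 1/(4/3) = 1 + 3/4 = 7/4
1 + 1/(7/4) = 1 + 4/7 = 11/7
1 + 1/(11/7) = 1 + 7/11 = 18/11
3 + 1/(18/11) = 3 + 11/18 = 65/18
1 + 1/(65/18) = 1 + 18/65 = 83/65
5 + 1/(83/65) = 5 + 65/83 = 480/83

480/83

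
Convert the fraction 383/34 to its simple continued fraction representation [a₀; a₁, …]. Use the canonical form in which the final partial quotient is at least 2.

Repeatedly divide and take the remainder:
383 ÷ 34 → quotient 11, remainder 9
34 ÷ 9 → quotient 3, remainder 7
9 ÷ 7 → quotient 1, remainder 2
7 ÷ 2 → quotient 3, remainder 1
2 ÷ 1 → quotient 2, remainder 0

[11; 3, 1, 3, 2]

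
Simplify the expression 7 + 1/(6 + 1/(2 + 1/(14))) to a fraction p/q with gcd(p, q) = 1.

Start with 14.
2 + 1/(14/1) = 2 + 1/14 = 29/14
6 + 1/(29/14) = 6 + 14/29 = 188/29
7 + 1/(188/29) = 7 + 29/188 = 1345/188

1345/188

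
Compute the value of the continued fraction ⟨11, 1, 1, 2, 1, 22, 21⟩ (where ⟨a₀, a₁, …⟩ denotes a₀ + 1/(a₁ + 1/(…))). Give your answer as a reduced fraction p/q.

a_0 = 11: 11/1
a_1 = 1: 12/1
a_2 = 1: 23/2
a_3 = 2: 58/5
a_4 = 1: 81/7
a_5 = 22: 1840/159
a_6 = 21: 38721/3346

38721/3346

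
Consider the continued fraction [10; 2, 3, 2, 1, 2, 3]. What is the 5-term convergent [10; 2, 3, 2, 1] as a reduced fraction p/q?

a_0 = 10: 10/1
a_1 = 2: 21/2
a_2 = 3: 73/7
a_3 = 2: 167/16
a_4 = 1: 240/23

240/23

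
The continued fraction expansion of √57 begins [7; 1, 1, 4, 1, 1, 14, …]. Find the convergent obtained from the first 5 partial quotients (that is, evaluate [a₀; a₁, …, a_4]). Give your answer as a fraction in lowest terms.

83/11

Work from the innermost term outward:
Start with 1.
4 + 1/(1/1) = 4 + 1/1 = 5/1
1 + 1/(5/1) = 1 + 1/5 = 6/5
1 + 1/(6/5) = 1 + 5/6 = 11/6
7 + 1/(11/6) = 7 + 6/11 = 83/11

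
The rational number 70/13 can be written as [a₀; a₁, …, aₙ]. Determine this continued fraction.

70 = 5·13 + 5, so a_0 = 5
13 = 2·5 + 3, so a_1 = 2
5 = 1·3 + 2, so a_2 = 1
3 = 1·2 + 1, so a_3 = 1
2 = 2·1 + 0, so a_4 = 2

[5; 2, 1, 1, 2]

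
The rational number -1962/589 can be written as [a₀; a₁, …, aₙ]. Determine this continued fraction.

[-4; 1, 2, 48, 1, 3]

Apply division with remainder until the remainder is 0:
-1962 ÷ 589 → quotient -4, remainder 394
589 ÷ 394 → quotient 1, remainder 195
394 ÷ 195 → quotient 2, remainder 4
195 ÷ 4 → quotient 48, remainder 3
4 ÷ 3 → quotient 1, remainder 1
3 ÷ 1 → quotient 3, remainder 0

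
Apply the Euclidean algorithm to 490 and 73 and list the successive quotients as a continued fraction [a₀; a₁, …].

⌊490/73⌋ = 6, remainder 52
⌊73/52⌋ = 1, remainder 21
⌊52/21⌋ = 2, remainder 10
⌊21/10⌋ = 2, remainder 1
⌊10/1⌋ = 10, remainder 0

[6; 1, 2, 2, 10]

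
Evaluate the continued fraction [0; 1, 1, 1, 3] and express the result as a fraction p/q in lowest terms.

a_0 = 0: 0/1
a_1 = 1: 1/1
a_2 = 1: 1/2
a_3 = 1: 2/3
a_4 = 3: 7/11

7/11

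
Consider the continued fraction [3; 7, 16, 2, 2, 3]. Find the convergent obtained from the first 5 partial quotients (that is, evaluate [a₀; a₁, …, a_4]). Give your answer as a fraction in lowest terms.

Start with 2.
2 + 1/(2/1) = 2 + 1/2 = 5/2
16 + 1/(5/2) = 16 + 2/5 = 82/5
7 + 1/(82/5) = 7 + 5/82 = 579/82
3 + 1/(579/82) = 3 + 82/579 = 1819/579

1819/579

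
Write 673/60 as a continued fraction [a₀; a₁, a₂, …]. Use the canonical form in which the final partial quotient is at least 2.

Run the Euclidean algorithm, recording each quotient:
⌊673/60⌋ = 11, remainder 13
⌊60/13⌋ = 4, remainder 8
⌊13/8⌋ = 1, remainder 5
⌊8/5⌋ = 1, remainder 3
⌊5/3⌋ = 1, remainder 2
⌊3/2⌋ = 1, remainder 1
⌊2/1⌋ = 2, remainder 0

[11; 4, 1, 1, 1, 1, 2]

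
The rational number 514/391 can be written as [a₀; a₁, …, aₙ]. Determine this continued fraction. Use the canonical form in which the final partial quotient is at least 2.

[1; 3, 5, 1, 1, 2, 4]

⌊514/391⌋ = 1, remainder 123
⌊391/123⌋ = 3, remainder 22
⌊123/22⌋ = 5, remainder 13
⌊22/13⌋ = 1, remainder 9
⌊13/9⌋ = 1, remainder 4
⌊9/4⌋ = 2, remainder 1
⌊4/1⌋ = 4, remainder 0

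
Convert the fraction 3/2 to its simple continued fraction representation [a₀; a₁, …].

[1; 2]

⌊3/2⌋ = 1, remainder 1
⌊2/1⌋ = 2, remainder 0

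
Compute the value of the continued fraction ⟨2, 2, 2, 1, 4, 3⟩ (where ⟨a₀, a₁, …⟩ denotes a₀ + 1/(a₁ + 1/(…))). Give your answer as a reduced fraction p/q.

Start with 3.
4 + 1/(3/1) = 4 + 1/3 = 13/3
1 + 1/(13/3) = 1 + 3/13 = 16/13
2 + 1/(16/13) = 2 + 13/16 = 45/16
2 + 1/(45/16) = 2 + 16/45 = 106/45
2 + 1/(106/45) = 2 + 45/106 = 257/106

257/106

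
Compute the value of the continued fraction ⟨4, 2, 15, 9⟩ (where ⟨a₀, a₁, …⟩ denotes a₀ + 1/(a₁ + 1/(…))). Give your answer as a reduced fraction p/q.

Start with 9.
15 + 1/(9/1) = 15 + 1/9 = 136/9
2 + 1/(136/9) = 2 + 9/136 = 281/136
4 + 1/(281/136) = 4 + 136/281 = 1260/281

1260/281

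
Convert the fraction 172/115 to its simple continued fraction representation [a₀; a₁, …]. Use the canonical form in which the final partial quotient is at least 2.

172 ÷ 115 → quotient 1, remainder 57
115 ÷ 57 → quotient 2, remainder 1
57 ÷ 1 → quotient 57, remainder 0

[1; 2, 57]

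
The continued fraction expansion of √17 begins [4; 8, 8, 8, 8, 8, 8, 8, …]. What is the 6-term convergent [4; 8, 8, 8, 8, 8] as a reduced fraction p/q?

143649/34840

a_0 = 4: 4/1
a_1 = 8: 33/8
a_2 = 8: 268/65
a_3 = 8: 2177/528
a_4 = 8: 17684/4289
a_5 = 8: 143649/34840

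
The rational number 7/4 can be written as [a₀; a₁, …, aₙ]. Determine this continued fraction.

Apply division with remainder until the remainder is 0:
7 ÷ 4 → quotient 1, remainder 3
4 ÷ 3 → quotient 1, remainder 1
3 ÷ 1 → quotient 3, remainder 0

[1; 1, 3]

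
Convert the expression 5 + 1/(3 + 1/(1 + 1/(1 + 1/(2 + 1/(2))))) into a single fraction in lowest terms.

227/43

Build up convergents one term at a time:
a_0 = 5: 5/1
a_1 = 3: 16/3
a_2 = 1: 21/4
a_3 = 1: 37/7
a_4 = 2: 95/18
a_5 = 2: 227/43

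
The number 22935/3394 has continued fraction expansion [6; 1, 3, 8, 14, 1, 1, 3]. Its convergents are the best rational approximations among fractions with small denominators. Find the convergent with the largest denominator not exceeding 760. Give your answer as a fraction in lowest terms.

3372/499

a_0 = 6: 6/1  (≤ bound)
a_1 = 1: 7/1  (≤ bound)
a_2 = 3: 27/4  (≤ bound)
a_3 = 8: 223/33  (≤ bound)
a_4 = 14: 3149/466  (≤ bound)
a_5 = 1: 3372/499  (≤ bound)
a_6 = 1: 6521/965  (> 760, stop)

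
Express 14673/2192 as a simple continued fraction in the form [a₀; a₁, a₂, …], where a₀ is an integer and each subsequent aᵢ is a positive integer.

Repeatedly divide and take the remainder:
14673 ÷ 2192 → quotient 6, remainder 1521
2192 ÷ 1521 → quotient 1, remainder 671
1521 ÷ 671 → quotient 2, remainder 179
671 ÷ 179 → quotient 3, remainder 134
179 ÷ 134 → quotient 1, remainder 45
134 ÷ 45 → quotient 2, remainder 44
45 ÷ 44 → quotient 1, remainder 1
44 ÷ 1 → quotient 44, remainder 0

[6; 1, 2, 3, 1, 2, 1, 44]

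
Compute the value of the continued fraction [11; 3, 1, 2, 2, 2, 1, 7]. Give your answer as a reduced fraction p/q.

7731/686

Work from the innermost term outward:
Start with 7.
1 + 1/(7/1) = 1 + 1/7 = 8/7
2 + 1/(8/7) = 2 + 7/8 = 23/8
2 + 1/(23/8) = 2 + 8/23 = 54/23
2 + 1/(54/23) = 2 + 23/54 = 131/54
1 + 1/(131/54) = 1 + 54/131 = 185/131
3 + 1/(185/131) = 3 + 131/185 = 686/185
11 + 1/(686/185) = 11 + 185/686 = 7731/686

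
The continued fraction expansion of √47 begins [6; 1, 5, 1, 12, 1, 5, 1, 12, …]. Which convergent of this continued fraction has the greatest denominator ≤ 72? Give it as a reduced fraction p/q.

List convergents until the denominator exceeds the bound:
a_0 = 6: 6/1  (≤ bound)
a_1 = 1: 7/1  (≤ bound)
a_2 = 5: 41/6  (≤ bound)
a_3 = 1: 48/7  (≤ bound)
a_4 = 12: 617/90  (> 72, stop)

48/7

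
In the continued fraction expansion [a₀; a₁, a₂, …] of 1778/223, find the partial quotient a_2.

1778 = 7·223 + 217, so a_0 = 7
223 = 1·217 + 6, so a_1 = 1
217 = 36·6 + 1, so a_2 = 36

36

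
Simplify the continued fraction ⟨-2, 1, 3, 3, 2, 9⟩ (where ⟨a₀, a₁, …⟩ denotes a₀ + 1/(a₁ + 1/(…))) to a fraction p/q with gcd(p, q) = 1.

Starting at the tail and folding back:
Start with 9.
2 + 1/(9/1) = 2 + 1/9 = 19/9
3 + 1/(19/9) = 3 + 9/19 = 66/19
3 + 1/(66/19) = 3 + 19/66 = 217/66
1 + 1/(217/66) = 1 + 66/217 = 283/217
-2 + 1/(283/217) = -2 + 217/283 = -349/283

-349/283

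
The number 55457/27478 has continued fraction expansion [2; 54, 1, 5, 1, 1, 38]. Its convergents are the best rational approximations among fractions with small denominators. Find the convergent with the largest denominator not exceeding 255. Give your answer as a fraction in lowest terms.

a_0 = 2: 2/1  (≤ bound)
a_1 = 54: 109/54  (≤ bound)
a_2 = 1: 111/55  (≤ bound)
a_3 = 5: 664/329  (> 255, stop)

111/55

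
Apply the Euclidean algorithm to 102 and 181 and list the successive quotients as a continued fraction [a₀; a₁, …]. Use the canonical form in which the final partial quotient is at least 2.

102 = 0·181 + 102, so a_0 = 0
181 = 1·102 + 79, so a_1 = 1
102 = 1·79 + 23, so a_2 = 1
79 = 3·23 + 10, so a_3 = 3
23 = 2·10 + 3, so a_4 = 2
10 = 3·3 + 1, so a_5 = 3
3 = 3·1 + 0, so a_6 = 3

[0; 1, 1, 3, 2, 3, 3]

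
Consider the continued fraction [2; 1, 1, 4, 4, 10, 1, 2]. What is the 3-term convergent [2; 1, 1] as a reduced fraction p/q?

5/2

Starting at the tail and folding back:
Start with 1.
1 + 1/(1/1) = 1 + 1/1 = 2/1
2 + 1/(2/1) = 2 + 1/2 = 5/2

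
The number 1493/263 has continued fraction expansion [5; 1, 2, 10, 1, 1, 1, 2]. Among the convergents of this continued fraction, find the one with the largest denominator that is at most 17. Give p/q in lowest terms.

17/3

List convergents until the denominator exceeds the bound:
a_0 = 5: 5/1  (≤ bound)
a_1 = 1: 6/1  (≤ bound)
a_2 = 2: 17/3  (≤ bound)
a_3 = 10: 176/31  (> 17, stop)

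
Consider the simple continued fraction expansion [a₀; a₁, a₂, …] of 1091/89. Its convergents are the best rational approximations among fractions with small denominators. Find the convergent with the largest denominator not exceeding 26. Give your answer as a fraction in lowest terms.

List convergents until the denominator exceeds the bound:
a_0 = 12: 12/1  (≤ bound)
a_1 = 3: 37/3  (≤ bound)
a_2 = 1: 49/4  (≤ bound)
a_3 = 6: 331/27  (> 26, stop)

49/4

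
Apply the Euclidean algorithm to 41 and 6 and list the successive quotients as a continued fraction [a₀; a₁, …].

Run the Euclidean algorithm, recording each quotient:
41 = 6·6 + 5, so a_0 = 6
6 = 1·5 + 1, so a_1 = 1
5 = 5·1 + 0, so a_2 = 5

[6; 1, 5]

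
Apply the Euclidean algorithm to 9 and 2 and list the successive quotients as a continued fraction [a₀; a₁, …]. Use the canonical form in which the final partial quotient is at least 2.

⌊9/2⌋ = 4, remainder 1
⌊2/1⌋ = 2, remainder 0

[4; 2]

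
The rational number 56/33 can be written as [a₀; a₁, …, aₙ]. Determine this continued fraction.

56 ÷ 33 → quotient 1, remainder 23
33 ÷ 23 → quotient 1, remainder 10
23 ÷ 10 → quotient 2, remainder 3
10 ÷ 3 → quotient 3, remainder 1
3 ÷ 1 → quotient 3, remainder 0

[1; 1, 2, 3, 3]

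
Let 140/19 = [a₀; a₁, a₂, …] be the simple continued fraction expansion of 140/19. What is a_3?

140 ÷ 19 → quotient 7, remainder 7
19 ÷ 7 → quotient 2, remainder 5
7 ÷ 5 → quotient 1, remainder 2
5 ÷ 2 → quotient 2, remainder 1

2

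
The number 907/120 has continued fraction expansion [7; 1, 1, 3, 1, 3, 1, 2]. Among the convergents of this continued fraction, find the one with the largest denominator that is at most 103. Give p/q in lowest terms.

325/43

List convergents until the denominator exceeds the bound:
a_0 = 7: 7/1  (≤ bound)
a_1 = 1: 8/1  (≤ bound)
a_2 = 1: 15/2  (≤ bound)
a_3 = 3: 53/7  (≤ bound)
a_4 = 1: 68/9  (≤ bound)
a_5 = 3: 257/34  (≤ bound)
a_6 = 1: 325/43  (≤ bound)
a_7 = 2: 907/120  (> 103, stop)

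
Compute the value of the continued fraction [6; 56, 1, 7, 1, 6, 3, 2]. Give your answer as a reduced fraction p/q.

154730/25713

Collapse the nested fraction from the inside out:
Start with 2.
3 + 1/(2/1) = 3 + 1/2 = 7/2
6 + 1/(7/2) = 6 + 2/7 = 44/7
1 + 1/(44/7) = 1 + 7/44 = 51/44
7 + 1/(51/44) = 7 + 44/51 = 401/51
1 + 1/(401/51) = 1 + 51/401 = 452/401
56 + 1/(452/401) = 56 + 401/452 = 25713/452
6 + 1/(25713/452) = 6 + 452/25713 = 154730/25713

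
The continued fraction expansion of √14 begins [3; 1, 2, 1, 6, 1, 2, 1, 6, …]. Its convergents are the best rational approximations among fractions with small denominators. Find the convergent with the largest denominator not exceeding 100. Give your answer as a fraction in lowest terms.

List convergents until the denominator exceeds the bound:
a_0 = 3: 3/1  (≤ bound)
a_1 = 1: 4/1  (≤ bound)
a_2 = 2: 11/3  (≤ bound)
a_3 = 1: 15/4  (≤ bound)
a_4 = 6: 101/27  (≤ bound)
a_5 = 1: 116/31  (≤ bound)
a_6 = 2: 333/89  (≤ bound)
a_7 = 1: 449/120  (> 100, stop)

333/89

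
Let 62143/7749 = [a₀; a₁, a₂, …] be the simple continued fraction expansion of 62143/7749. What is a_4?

⌊62143/7749⌋ = 8, remainder 151
⌊7749/151⌋ = 51, remainder 48
⌊151/48⌋ = 3, remainder 7
⌊48/7⌋ = 6, remainder 6
⌊7/6⌋ = 1, remainder 1

1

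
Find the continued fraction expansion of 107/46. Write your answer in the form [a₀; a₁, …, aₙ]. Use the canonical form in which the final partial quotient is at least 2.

[2; 3, 15]

Repeatedly divide and take the remainder:
⌊107/46⌋ = 2, remainder 15
⌊46/15⌋ = 3, remainder 1
⌊15/1⌋ = 15, remainder 0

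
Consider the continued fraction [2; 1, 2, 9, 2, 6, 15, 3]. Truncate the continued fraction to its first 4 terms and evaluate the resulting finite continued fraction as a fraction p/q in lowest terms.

a_0 = 2: 2/1
a_1 = 1: 3/1
a_2 = 2: 8/3
a_3 = 9: 75/28

75/28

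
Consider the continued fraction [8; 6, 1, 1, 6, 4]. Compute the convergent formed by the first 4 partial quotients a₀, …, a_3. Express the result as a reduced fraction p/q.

a_0 = 8: 8/1
a_1 = 6: 49/6
a_2 = 1: 57/7
a_3 = 1: 106/13

106/13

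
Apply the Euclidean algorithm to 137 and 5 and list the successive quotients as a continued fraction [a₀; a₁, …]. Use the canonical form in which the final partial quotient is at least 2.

[27; 2, 2]

Repeatedly divide and take the remainder:
137 ÷ 5 → quotient 27, remainder 2
5 ÷ 2 → quotient 2, remainder 1
2 ÷ 1 → quotient 2, remainder 0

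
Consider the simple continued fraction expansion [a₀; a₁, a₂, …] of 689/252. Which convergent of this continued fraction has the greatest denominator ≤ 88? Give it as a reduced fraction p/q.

216/79

a_0 = 2: 2/1  (≤ bound)
a_1 = 1: 3/1  (≤ bound)
a_2 = 2: 8/3  (≤ bound)
a_3 = 1: 11/4  (≤ bound)
a_4 = 3: 41/15  (≤ bound)
a_5 = 5: 216/79  (≤ bound)
a_6 = 3: 689/252  (> 88, stop)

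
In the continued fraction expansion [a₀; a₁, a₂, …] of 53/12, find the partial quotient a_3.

2

Apply division with remainder until the remainder is 0:
53 ÷ 12 → quotient 4, remainder 5
12 ÷ 5 → quotient 2, remainder 2
5 ÷ 2 → quotient 2, remainder 1
2 ÷ 1 → quotient 2, remainder 0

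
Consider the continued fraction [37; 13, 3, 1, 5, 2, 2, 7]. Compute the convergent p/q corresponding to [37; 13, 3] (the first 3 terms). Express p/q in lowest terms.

Start with 3.
13 + 1/(3/1) = 13 + 1/3 = 40/3
37 + 1/(40/3) = 37 + 3/40 = 1483/40

1483/40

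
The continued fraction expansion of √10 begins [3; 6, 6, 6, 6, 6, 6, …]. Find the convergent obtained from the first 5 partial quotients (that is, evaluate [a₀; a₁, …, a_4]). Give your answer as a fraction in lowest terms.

Start with 6.
6 + 1/(6/1) = 6 + 1/6 = 37/6
6 + 1/(37/6) = 6 + 6/37 = 228/37
6 + 1/(228/37) = 6 + 37/228 = 1405/228
3 + 1/(1405/228) = 3 + 228/1405 = 4443/1405

4443/1405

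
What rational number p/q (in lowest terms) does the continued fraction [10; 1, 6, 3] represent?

Start with 3.
6 + 1/(3/1) = 6 + 1/3 = 19/3
1 + 1/(19/3) = 1 + 3/19 = 22/19
10 + 1/(22/19) = 10 + 19/22 = 239/22

239/22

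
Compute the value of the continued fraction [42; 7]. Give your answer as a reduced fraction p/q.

Starting at the tail and folding back:
Start with 7.
42 + 1/(7/1) = 42 + 1/7 = 295/7

295/7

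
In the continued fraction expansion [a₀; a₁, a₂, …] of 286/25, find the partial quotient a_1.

⌊286/25⌋ = 11, remainder 11
⌊25/11⌋ = 2, remainder 3

2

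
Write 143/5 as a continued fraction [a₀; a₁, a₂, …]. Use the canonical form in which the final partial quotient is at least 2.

Run the Euclidean algorithm, recording each quotient:
⌊143/5⌋ = 28, remainder 3
⌊5/3⌋ = 1, remainder 2
⌊3/2⌋ = 1, remainder 1
⌊2/1⌋ = 2, remainder 0

[28; 1, 1, 2]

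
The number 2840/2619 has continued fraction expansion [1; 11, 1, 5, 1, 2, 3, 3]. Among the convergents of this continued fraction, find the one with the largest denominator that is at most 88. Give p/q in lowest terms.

90/83

List convergents until the denominator exceeds the bound:
a_0 = 1: 1/1  (≤ bound)
a_1 = 11: 12/11  (≤ bound)
a_2 = 1: 13/12  (≤ bound)
a_3 = 5: 77/71  (≤ bound)
a_4 = 1: 90/83  (≤ bound)
a_5 = 2: 257/237  (> 88, stop)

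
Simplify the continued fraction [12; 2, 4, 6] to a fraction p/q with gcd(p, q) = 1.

Starting at the tail and folding back:
Start with 6.
4 + 1/(6/1) = 4 + 1/6 = 25/6
2 + 1/(25/6) = 2 + 6/25 = 56/25
12 + 1/(56/25) = 12 + 25/56 = 697/56

697/56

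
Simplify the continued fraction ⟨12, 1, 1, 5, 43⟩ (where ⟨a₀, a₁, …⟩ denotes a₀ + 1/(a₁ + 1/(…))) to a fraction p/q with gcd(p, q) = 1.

Start with 43.
5 + 1/(43/1) = 5 + 1/43 = 216/43
1 + 1/(216/43) = 1 + 43/216 = 259/216
1 + 1/(259/216) = 1 + 216/259 = 475/259
12 + 1/(475/259) = 12 + 259/475 = 5959/475

5959/475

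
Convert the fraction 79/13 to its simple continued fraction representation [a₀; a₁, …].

[6; 13]

79 = 6·13 + 1, so a_0 = 6
13 = 13·1 + 0, so a_1 = 13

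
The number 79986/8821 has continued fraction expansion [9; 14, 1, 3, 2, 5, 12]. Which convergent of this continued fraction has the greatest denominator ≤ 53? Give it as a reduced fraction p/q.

a_0 = 9: 9/1  (≤ bound)
a_1 = 14: 127/14  (≤ bound)
a_2 = 1: 136/15  (≤ bound)
a_3 = 3: 535/59  (> 53, stop)

136/15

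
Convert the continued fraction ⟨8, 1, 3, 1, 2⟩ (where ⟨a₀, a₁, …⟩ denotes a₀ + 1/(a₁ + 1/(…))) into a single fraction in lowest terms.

123/14

Start with 2.
1 + 1/(2/1) = 1 + 1/2 = 3/2
3 + 1/(3/2) = 3 + 2/3 = 11/3
1 + 1/(11/3) = 1 + 3/11 = 14/11
8 + 1/(14/11) = 8 + 11/14 = 123/14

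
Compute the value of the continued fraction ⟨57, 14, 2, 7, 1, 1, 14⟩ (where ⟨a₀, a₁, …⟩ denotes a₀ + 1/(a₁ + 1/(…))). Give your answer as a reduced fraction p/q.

a_0 = 57: 57/1
a_1 = 14: 799/14
a_2 = 2: 1655/29
a_3 = 7: 12384/217
a_4 = 1: 14039/246
a_5 = 1: 26423/463
a_6 = 14: 383961/6728

383961/6728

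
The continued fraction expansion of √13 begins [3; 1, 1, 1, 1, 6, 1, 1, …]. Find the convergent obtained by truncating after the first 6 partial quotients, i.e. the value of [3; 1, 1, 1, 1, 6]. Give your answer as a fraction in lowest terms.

119/33

a_0 = 3: 3/1
a_1 = 1: 4/1
a_2 = 1: 7/2
a_3 = 1: 11/3
a_4 = 1: 18/5
a_5 = 6: 119/33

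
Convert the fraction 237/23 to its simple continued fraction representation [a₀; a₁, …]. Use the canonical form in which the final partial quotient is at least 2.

[10; 3, 3, 2]

237 ÷ 23 → quotient 10, remainder 7
23 ÷ 7 → quotient 3, remainder 2
7 ÷ 2 → quotient 3, remainder 1
2 ÷ 1 → quotient 2, remainder 0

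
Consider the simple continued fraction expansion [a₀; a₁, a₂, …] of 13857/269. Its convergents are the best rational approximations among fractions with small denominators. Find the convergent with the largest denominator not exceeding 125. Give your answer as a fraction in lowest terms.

List convergents until the denominator exceeds the bound:
a_0 = 51: 51/1  (≤ bound)
a_1 = 1: 52/1  (≤ bound)
a_2 = 1: 103/2  (≤ bound)
a_3 = 18: 1906/37  (≤ bound)
a_4 = 1: 2009/39  (≤ bound)
a_5 = 2: 5924/115  (≤ bound)
a_6 = 2: 13857/269  (> 125, stop)

5924/115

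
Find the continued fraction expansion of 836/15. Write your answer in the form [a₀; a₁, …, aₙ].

[55; 1, 2, 1, 3]

Run the Euclidean algorithm, recording each quotient:
⌊836/15⌋ = 55, remainder 11
⌊15/11⌋ = 1, remainder 4
⌊11/4⌋ = 2, remainder 3
⌊4/3⌋ = 1, remainder 1
⌊3/1⌋ = 3, remainder 0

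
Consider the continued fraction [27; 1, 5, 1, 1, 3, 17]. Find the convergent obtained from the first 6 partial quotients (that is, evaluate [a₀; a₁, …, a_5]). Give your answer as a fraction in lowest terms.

1281/46

Start with 3.
1 + 1/(3/1) = 1 + 1/3 = 4/3
1 + 1/(4/3) = 1 + 3/4 = 7/4
5 + 1/(7/4) = 5 + 4/7 = 39/7
1 + 1/(39/7) = 1 + 7/39 = 46/39
27 + 1/(46/39) = 27 + 39/46 = 1281/46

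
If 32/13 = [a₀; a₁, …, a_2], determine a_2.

6

⌊32/13⌋ = 2, remainder 6
⌊13/6⌋ = 2, remainder 1
⌊6/1⌋ = 6, remainder 0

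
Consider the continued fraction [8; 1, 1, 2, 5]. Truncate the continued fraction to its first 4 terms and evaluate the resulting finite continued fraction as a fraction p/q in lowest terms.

a_0 = 8: 8/1
a_1 = 1: 9/1
a_2 = 1: 17/2
a_3 = 2: 43/5

43/5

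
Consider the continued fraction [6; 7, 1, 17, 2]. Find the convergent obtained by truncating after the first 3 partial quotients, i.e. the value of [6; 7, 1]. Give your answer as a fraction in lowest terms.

49/8

a_0 = 6: 6/1
a_1 = 7: 43/7
a_2 = 1: 49/8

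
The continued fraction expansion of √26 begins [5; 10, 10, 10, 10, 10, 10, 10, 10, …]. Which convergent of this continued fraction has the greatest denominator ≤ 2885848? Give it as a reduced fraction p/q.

List convergents until the denominator exceeds the bound:
a_0 = 5: 5/1  (≤ bound)
a_1 = 10: 51/10  (≤ bound)
a_2 = 10: 515/101  (≤ bound)
a_3 = 10: 5201/1020  (≤ bound)
a_4 = 10: 52525/10301  (≤ bound)
a_5 = 10: 530451/104030  (≤ bound)
a_6 = 10: 5357035/1050601  (≤ bound)
a_7 = 10: 54100801/10610040  (> 2885848, stop)

5357035/1050601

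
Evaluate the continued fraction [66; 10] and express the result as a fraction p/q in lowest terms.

Start with 10.
66 + 1/(10/1) = 66 + 1/10 = 661/10

661/10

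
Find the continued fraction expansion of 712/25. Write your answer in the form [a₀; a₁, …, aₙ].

712 ÷ 25 → quotient 28, remainder 12
25 ÷ 12 → quotient 2, remainder 1
12 ÷ 1 → quotient 12, remainder 0

[28; 2, 12]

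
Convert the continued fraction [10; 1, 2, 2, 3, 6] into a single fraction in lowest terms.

1617/151

Starting at the tail and folding back:
Start with 6.
3 + 1/(6/1) = 3 + 1/6 = 19/6
2 + 1/(19/6) = 2 + 6/19 = 44/19
2 + 1/(44/19) = 2 + 19/44 = 107/44
1 + 1/(107/44) = 1 + 44/107 = 151/107
10 + 1/(151/107) = 10 + 107/151 = 1617/151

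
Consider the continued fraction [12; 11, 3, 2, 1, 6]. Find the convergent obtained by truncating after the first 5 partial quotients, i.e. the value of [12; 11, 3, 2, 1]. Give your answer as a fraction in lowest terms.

Start with 1.
2 + 1/(1/1) = 2 + 1/1 = 3/1
3 + 1/(3/1) = 3 + 1/3 = 10/3
11 + 1/(10/3) = 11 + 3/10 = 113/10
12 + 1/(113/10) = 12 + 10/113 = 1366/113

1366/113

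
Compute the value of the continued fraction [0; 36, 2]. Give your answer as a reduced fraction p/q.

2/73

Start with 2.
36 + 1/(2/1) = 36 + 1/2 = 73/2
0 + 1/(73/2) = 0 + 2/73 = 2/73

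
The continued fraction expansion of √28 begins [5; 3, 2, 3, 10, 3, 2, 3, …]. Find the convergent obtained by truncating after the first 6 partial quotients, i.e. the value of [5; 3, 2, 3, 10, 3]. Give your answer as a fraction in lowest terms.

Collapse the nested fraction from the inside out:
Start with 3.
10 + 1/(3/1) = 10 + 1/3 = 31/3
3 + 1/(31/3) = 3 + 3/31 = 96/31
2 + 1/(96/31) = 2 + 31/96 = 223/96
3 + 1/(223/96) = 3 + 96/223 = 765/223
5 + 1/(765/223) = 5 + 223/765 = 4048/765

4048/765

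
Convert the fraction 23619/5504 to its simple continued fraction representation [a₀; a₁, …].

[4; 3, 2, 3, 3, 1, 4, 11]

23619 ÷ 5504 → quotient 4, remainder 1603
5504 ÷ 1603 → quotient 3, remainder 695
1603 ÷ 695 → quotient 2, remainder 213
695 ÷ 213 → quotient 3, remainder 56
213 ÷ 56 → quotient 3, remainder 45
56 ÷ 45 → quotient 1, remainder 11
45 ÷ 11 → quotient 4, remainder 1
11 ÷ 1 → quotient 11, remainder 0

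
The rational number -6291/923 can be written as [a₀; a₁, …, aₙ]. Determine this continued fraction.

[-7; 5, 2, 3, 24]

⌊-6291/923⌋ = -7, remainder 170
⌊923/170⌋ = 5, remainder 73
⌊170/73⌋ = 2, remainder 24
⌊73/24⌋ = 3, remainder 1
⌊24/1⌋ = 24, remainder 0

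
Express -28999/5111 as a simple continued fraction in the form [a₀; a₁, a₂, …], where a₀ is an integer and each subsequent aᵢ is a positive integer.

[-6; 3, 15, 6, 2, 8]

Run the Euclidean algorithm, recording each quotient:
-28999 ÷ 5111 → quotient -6, remainder 1667
5111 ÷ 1667 → quotient 3, remainder 110
1667 ÷ 110 → quotient 15, remainder 17
110 ÷ 17 → quotient 6, remainder 8
17 ÷ 8 → quotient 2, remainder 1
8 ÷ 1 → quotient 8, remainder 0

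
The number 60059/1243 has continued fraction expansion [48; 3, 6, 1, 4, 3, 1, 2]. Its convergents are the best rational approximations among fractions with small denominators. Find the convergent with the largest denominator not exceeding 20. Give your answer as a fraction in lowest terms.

918/19

a_0 = 48: 48/1  (≤ bound)
a_1 = 3: 145/3  (≤ bound)
a_2 = 6: 918/19  (≤ bound)
a_3 = 1: 1063/22  (> 20, stop)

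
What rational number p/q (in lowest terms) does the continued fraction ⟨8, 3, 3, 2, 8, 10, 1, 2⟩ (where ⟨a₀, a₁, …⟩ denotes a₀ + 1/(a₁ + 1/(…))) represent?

Starting at the tail and folding back:
Start with 2.
1 + 1/(2/1) = 1 + 1/2 = 3/2
10 + 1/(3/2) = 10 + 2/3 = 32/3
8 + 1/(32/3) = 8 + 3/32 = 259/32
2 + 1/(259/32) = 2 + 32/259 = 550/259
3 + 1/(550/259) = 3 + 259/550 = 1909/550
3 + 1/(1909/550) = 3 + 550/1909 = 6277/1909
8 + 1/(6277/1909) = 8 + 1909/6277 = 52125/6277

52125/6277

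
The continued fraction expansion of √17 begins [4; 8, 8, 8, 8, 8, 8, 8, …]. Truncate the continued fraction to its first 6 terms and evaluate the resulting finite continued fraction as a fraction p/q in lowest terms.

143649/34840

Start with 8.
8 + 1/(8/1) = 8 + 1/8 = 65/8
8 + 1/(65/8) = 8 + 8/65 = 528/65
8 + 1/(528/65) = 8 + 65/528 = 4289/528
8 + 1/(4289/528) = 8 + 528/4289 = 34840/4289
4 + 1/(34840/4289) = 4 + 4289/34840 = 143649/34840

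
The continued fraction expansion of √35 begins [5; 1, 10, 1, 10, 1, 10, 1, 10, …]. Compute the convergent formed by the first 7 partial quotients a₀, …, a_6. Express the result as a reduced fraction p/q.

Build up convergents one term at a time:
a_0 = 5: 5/1
a_1 = 1: 6/1
a_2 = 10: 65/11
a_3 = 1: 71/12
a_4 = 10: 775/131
a_5 = 1: 846/143
a_6 = 10: 9235/1561

9235/1561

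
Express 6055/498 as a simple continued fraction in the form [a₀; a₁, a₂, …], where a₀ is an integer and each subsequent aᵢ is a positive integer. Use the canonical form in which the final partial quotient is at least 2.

[12; 6, 3, 3, 2, 3]

⌊6055/498⌋ = 12, remainder 79
⌊498/79⌋ = 6, remainder 24
⌊79/24⌋ = 3, remainder 7
⌊24/7⌋ = 3, remainder 3
⌊7/3⌋ = 2, remainder 1
⌊3/1⌋ = 3, remainder 0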